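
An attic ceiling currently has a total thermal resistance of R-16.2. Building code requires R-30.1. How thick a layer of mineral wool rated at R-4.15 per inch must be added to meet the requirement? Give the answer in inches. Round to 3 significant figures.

3.35 in

ΔR = 30.1 − 16.2 = 13.9 ft²·°F·h/BTU
L = ΔR / (R/in) = 13.9/4.15 = 3.349 in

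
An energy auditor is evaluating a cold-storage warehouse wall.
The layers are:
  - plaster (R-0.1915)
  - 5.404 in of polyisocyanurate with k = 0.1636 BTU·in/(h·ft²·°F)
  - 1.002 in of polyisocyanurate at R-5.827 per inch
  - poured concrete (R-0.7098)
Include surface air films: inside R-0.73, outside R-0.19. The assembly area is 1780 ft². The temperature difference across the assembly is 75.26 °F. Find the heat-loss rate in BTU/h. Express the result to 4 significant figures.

5.404/0.1636 = 33.032
1.002 × 5.827 = 5.8387
R_total = 0.73 + 0.1915 + 33.032 + 5.8387 + 0.7098 + 0.19 = 40.692 ft²·°F·h/BTU
Q = A·ΔT/R = 1780 × 75.26 / 40.692 = 3292.1 BTU/h

3292 BTU/h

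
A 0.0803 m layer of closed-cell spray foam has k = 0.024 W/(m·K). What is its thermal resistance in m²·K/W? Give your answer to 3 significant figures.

3.35 m²·K/W

R = L/k = 0.0803/0.024 = 3.346 m²·K/W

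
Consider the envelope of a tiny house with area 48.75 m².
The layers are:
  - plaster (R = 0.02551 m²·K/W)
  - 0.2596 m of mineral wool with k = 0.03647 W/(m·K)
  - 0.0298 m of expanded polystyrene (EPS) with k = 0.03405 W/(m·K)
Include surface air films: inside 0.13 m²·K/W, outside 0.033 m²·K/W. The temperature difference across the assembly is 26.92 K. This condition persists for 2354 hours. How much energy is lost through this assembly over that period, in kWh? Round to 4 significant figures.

0.2596/0.03647 = 7.1182
0.0298/0.03405 = 0.87518
R_total = 0.13 + 0.02551 + 7.1182 + 0.87518 + 0.033 = 8.1819 m²·K/W
Q = 48.75 × 26.92 / 8.1819 = 160.4 W
E = 160.4 W × 2354 h / 1000 = 377.58 kWh

377.6 kWh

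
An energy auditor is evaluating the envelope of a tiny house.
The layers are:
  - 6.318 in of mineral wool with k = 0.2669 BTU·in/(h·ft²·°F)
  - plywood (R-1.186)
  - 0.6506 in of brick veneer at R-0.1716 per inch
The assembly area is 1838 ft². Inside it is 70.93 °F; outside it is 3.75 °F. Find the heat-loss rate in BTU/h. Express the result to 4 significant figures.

4945 BTU/h

6.318/0.2669 = 23.672
0.6506 × 0.1716 = 0.11164
R_total = 23.672 + 1.186 + 0.11164 = 24.969 ft²·°F·h/BTU
Q = A·ΔT/R = 1838 × (70.93 − 3.75) / 24.969 = 4945.1 BTU/h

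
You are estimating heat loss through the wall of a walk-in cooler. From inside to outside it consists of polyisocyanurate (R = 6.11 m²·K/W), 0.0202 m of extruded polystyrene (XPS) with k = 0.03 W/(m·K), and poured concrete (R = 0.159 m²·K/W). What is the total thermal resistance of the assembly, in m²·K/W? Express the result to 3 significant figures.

0.0202/0.03 = 0.6733
R_total = 6.11 + 0.6733 + 0.159 = 6.942 m²·K/W

6.94 m²·K/W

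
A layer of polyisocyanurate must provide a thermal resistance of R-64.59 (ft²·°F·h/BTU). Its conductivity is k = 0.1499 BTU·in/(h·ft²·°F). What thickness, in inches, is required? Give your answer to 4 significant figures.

9.682 in

L = R × k = 64.59 × 0.1499 = 9.682 in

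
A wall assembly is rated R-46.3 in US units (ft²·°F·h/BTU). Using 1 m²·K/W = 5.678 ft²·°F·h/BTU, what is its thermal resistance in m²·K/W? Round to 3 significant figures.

8.15 m²·K/W

R_SI = 46.3/5.678 = 8.154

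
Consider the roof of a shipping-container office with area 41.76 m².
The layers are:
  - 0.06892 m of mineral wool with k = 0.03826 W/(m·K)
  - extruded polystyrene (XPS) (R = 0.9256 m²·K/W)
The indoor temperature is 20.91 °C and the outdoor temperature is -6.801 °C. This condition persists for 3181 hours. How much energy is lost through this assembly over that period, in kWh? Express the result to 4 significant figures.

0.06892/0.03826 = 1.8014
R_total = 1.8014 + 0.9256 = 2.727 m²·K/W
Q = 41.76 × (20.91 − (-6.801)) / 2.727 = 424.36 W
E = 424.36 W × 3181 h / 1000 = 1349.9 kWh

1350 kWh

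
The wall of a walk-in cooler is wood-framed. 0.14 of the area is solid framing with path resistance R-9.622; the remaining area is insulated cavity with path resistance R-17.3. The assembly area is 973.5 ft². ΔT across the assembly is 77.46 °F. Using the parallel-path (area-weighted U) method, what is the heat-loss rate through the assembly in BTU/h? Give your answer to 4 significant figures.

4846 BTU/h

U_eff = 0.86/17.3 + 0.14/9.622 = 0.049711 + 0.01455 = 0.064261
R_eff = 1/U_eff = 15.562 ft²·°F·h/BTU
Q = 973.5 × 77.46 / 15.562 = 4845.7 BTU/h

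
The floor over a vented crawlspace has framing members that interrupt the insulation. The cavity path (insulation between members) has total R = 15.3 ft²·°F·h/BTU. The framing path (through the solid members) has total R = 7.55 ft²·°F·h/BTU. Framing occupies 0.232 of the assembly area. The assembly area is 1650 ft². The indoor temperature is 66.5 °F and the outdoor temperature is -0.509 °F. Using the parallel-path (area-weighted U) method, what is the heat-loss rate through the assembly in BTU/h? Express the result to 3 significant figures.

U_eff = 0.768/15.3 + 0.232/7.55 = 0.0502 + 0.03073 = 0.08092
R_eff = 1/U_eff = 12.36 ft²·°F·h/BTU
Q = 1650 × (66.5 − (-0.509)) / 12.36 = 8947 BTU/h

8950 BTU/h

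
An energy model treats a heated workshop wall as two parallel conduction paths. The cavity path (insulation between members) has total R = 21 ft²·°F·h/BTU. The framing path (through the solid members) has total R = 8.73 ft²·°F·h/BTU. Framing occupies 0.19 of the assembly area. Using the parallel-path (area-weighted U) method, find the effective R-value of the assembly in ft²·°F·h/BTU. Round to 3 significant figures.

16.6 ft²·°F·h/BTU

U_eff = 0.81/21 + 0.19/8.73 = 0.03857 + 0.02176 = 0.06034
R_eff = 1/U_eff = 16.57 ft²·°F·h/BTU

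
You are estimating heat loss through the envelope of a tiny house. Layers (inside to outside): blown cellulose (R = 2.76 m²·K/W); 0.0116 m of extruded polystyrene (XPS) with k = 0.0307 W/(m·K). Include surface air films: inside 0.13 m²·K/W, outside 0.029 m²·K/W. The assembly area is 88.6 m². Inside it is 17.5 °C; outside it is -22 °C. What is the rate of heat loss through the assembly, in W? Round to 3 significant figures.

1060 W

0.0116/0.0307 = 0.3779
R_total = 0.13 + 2.76 + 0.3779 + 0.029 = 3.297 m²·K/W
Q = A·ΔT/R = 88.6 × (17.5 − (-22)) / 3.297 = 1062 W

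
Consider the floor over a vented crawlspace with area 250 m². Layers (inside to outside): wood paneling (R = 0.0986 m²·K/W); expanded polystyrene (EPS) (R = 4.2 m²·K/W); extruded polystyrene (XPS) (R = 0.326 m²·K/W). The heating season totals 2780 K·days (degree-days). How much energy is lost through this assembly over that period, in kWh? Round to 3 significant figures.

3610 kWh

R_total = 0.0986 + 4.2 + 0.326 = 4.625 m²·K/W
E = A × HDD × 24 / R / 1000 = 250 × 2780 × 24 / 4.625 / 1000 = 3607 kWh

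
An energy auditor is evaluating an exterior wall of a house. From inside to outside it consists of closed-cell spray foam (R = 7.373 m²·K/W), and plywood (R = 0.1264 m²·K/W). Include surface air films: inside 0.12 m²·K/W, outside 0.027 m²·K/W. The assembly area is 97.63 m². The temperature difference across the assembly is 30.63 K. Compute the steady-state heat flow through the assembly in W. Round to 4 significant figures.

R_total = 0.12 + 7.373 + 0.1264 + 0.027 = 7.6464 m²·K/W
Q = A·ΔT/R = 97.63 × 30.63 / 7.6464 = 391.09 W

391.1 W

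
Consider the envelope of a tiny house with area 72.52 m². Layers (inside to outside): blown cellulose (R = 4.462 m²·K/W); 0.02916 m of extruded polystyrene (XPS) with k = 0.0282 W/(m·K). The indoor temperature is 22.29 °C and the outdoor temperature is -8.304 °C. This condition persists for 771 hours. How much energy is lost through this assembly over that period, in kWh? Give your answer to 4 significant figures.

0.02916/0.0282 = 1.034
R_total = 4.462 + 1.034 = 5.496 m²·K/W
Q = 72.52 × (22.29 − (-8.304)) / 5.496 = 403.69 W
E = 403.69 W × 771 h / 1000 = 311.24 kWh

311.2 kWh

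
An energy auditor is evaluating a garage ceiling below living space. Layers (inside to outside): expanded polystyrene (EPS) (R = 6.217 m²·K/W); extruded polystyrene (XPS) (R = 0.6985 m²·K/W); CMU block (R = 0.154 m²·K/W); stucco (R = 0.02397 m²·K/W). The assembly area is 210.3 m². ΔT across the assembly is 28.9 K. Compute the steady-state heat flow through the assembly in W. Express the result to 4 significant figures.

856.8 W

R_total = 6.217 + 0.6985 + 0.154 + 0.02397 = 7.0935 m²·K/W
Q = A·ΔT/R = 210.3 × 28.9 / 7.0935 = 856.8 W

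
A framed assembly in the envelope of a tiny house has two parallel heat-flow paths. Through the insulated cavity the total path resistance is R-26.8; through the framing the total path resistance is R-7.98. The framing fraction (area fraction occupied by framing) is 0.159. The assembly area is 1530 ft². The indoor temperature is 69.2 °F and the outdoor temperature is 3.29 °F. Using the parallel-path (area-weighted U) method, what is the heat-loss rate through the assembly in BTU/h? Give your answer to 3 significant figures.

U_eff = 0.841/26.8 + 0.159/7.98 = 0.03138 + 0.01992 = 0.05131
R_eff = 1/U_eff = 19.49 ft²·°F·h/BTU
Q = 1530 × (69.2 − 3.29) / 19.49 = 5174 BTU/h

5170 BTU/h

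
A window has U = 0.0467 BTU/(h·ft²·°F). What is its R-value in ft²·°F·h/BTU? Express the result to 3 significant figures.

21.4 ft²·°F·h/BTU

R = 1/U = 1/0.0467 = 21.41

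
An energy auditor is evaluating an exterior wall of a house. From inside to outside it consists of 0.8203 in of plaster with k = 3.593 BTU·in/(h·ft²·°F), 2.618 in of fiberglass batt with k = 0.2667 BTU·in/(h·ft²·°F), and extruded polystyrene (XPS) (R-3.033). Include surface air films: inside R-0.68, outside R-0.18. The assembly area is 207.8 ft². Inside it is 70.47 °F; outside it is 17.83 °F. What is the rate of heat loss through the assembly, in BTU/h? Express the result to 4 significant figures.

784.8 BTU/h

0.8203/3.593 = 0.22831
2.618/0.2667 = 9.8163
R_total = 0.68 + 0.22831 + 9.8163 + 3.033 + 0.18 = 13.938 ft²·°F·h/BTU
Q = A·ΔT/R = 207.8 × (70.47 − 17.83) / 13.938 = 784.83 BTU/h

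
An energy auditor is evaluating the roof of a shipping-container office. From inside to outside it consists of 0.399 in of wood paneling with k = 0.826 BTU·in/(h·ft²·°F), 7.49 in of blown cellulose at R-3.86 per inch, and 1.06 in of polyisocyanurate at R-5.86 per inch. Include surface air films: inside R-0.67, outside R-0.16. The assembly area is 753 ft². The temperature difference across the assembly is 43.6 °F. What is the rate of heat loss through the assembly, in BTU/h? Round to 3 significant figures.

901 BTU/h

0.399/0.826 = 0.4831
7.49 × 3.86 = 28.91
1.06 × 5.86 = 6.212
R_total = 0.67 + 0.4831 + 28.91 + 6.212 + 0.16 = 36.44 ft²·°F·h/BTU
Q = A·ΔT/R = 753 × 43.6 / 36.44 = 901.1 BTU/h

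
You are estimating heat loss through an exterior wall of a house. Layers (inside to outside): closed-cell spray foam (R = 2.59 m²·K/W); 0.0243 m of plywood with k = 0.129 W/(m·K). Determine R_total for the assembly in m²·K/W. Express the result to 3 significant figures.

2.78 m²·K/W

0.0243/0.129 = 0.1884
R_total = 2.59 + 0.1884 = 2.778 m²·K/W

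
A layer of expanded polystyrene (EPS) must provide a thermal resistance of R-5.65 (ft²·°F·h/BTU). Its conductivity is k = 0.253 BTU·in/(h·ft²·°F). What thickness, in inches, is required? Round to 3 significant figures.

1.43 in

L = R × k = 5.65 × 0.253 = 1.429 in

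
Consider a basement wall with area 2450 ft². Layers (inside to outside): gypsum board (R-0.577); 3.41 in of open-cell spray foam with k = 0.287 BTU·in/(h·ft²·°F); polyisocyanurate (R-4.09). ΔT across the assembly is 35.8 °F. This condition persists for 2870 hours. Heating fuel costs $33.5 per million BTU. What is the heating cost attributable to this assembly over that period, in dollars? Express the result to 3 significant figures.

510 dollars

3.41/0.287 = 11.88
R_total = 0.577 + 11.88 + 4.09 = 16.55 ft²·°F·h/BTU
Q = 2450 × 35.8 / 16.55 = 5300 BTU/h
E = 5300 × 2870 = 15210000 BTU
Cost = 15210000/10⁶ × 33.5 = $509.6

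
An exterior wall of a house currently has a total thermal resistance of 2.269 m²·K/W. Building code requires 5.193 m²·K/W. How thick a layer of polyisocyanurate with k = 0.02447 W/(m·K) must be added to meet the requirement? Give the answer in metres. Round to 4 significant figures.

0.07155 m

ΔR = 5.193 − 2.269 = 2.924 m²·K/W
L = ΔR × k = 2.924 × 0.02447 = 0.07155 m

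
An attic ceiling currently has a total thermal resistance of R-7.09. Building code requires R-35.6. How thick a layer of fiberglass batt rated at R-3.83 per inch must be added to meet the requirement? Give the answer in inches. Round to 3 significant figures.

ΔR = 35.6 − 7.09 = 28.51 ft²·°F·h/BTU
L = ΔR / (R/in) = 28.51/3.83 = 7.444 in

7.44 in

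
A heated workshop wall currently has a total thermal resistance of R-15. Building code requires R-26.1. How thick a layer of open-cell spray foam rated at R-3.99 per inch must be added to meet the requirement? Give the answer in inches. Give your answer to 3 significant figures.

ΔR = 26.1 − 15 = 11.1 ft²·°F·h/BTU
L = ΔR / (R/in) = 11.1/3.99 = 2.782 in

2.78 in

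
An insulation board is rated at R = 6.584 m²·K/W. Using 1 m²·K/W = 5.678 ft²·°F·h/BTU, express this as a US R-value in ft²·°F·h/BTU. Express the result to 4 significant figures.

R_US = 6.584 × 5.678 = 37.384

37.38 ft²·°F·h/BTU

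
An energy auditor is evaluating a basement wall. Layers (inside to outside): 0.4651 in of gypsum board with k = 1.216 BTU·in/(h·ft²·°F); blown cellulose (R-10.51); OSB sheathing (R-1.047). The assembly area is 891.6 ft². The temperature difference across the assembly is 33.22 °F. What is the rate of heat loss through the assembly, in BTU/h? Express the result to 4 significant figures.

0.4651/1.216 = 0.38248
R_total = 0.38248 + 10.51 + 1.047 = 11.939 ft²·°F·h/BTU
Q = A·ΔT/R = 891.6 × 33.22 / 11.939 = 2480.8 BTU/h

2481 BTU/h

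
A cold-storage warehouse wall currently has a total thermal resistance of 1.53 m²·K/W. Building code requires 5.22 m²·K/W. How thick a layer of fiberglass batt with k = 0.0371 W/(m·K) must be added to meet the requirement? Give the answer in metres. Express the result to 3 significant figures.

0.137 m

ΔR = 5.22 − 1.53 = 3.69 m²·K/W
L = ΔR × k = 3.69 × 0.0371 = 0.1369 m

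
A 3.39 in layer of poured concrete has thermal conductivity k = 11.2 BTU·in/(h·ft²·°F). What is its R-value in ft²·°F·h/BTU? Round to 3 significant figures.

0.303 ft²·°F·h/BTU

R = L/k = 3.39/11.2 = 0.3027 ft²·°F·h/BTU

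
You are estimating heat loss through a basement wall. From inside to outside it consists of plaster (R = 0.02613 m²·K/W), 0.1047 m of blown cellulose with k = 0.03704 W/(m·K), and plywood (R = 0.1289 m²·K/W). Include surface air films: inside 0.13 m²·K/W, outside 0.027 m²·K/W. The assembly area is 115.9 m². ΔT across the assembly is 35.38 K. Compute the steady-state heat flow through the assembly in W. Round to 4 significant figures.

1306 W

0.1047/0.03704 = 2.8267
R_total = 0.13 + 0.02613 + 2.8267 + 0.1289 + 0.027 = 3.1387 m²·K/W
Q = A·ΔT/R = 115.9 × 35.38 / 3.1387 = 1306.4 W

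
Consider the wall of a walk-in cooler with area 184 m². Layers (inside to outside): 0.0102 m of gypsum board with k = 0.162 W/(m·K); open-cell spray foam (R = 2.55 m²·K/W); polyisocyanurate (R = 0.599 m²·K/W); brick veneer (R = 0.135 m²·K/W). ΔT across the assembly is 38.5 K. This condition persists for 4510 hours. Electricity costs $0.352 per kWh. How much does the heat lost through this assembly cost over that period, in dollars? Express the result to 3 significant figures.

3360 dollars

0.0102/0.162 = 0.06296
R_total = 0.06296 + 2.55 + 0.599 + 0.135 = 3.347 m²·K/W
Q = 184 × 38.5 / 3.347 = 2117 W
E = 2117 W × 4510 h / 1000 = 9546 kWh
Cost = 9546 × 0.352 = $3360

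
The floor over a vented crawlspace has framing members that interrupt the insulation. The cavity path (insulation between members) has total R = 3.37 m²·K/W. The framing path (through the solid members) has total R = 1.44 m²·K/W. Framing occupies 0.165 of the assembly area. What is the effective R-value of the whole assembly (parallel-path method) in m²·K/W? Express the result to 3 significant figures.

U_eff = 0.835/3.37 + 0.165/1.44 = 0.2478 + 0.1146 = 0.3624
R_eff = 1/U_eff = 2.76 m²·K/W

2.76 m²·K/W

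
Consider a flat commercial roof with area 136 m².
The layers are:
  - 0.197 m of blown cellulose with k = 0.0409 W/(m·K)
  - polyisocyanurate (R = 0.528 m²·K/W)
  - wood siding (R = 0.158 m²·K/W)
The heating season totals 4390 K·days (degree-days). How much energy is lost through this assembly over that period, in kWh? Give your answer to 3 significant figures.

2600 kWh

0.197/0.0409 = 4.817
R_total = 4.817 + 0.528 + 0.158 = 5.503 m²·K/W
E = A × HDD × 24 / R / 1000 = 136 × 4390 × 24 / 5.503 / 1000 = 2604 kWh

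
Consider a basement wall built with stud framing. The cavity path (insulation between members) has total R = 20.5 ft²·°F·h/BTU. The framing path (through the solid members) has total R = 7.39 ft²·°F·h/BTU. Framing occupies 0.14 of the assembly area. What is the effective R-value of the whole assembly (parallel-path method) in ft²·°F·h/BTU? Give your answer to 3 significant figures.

U_eff = 0.86/20.5 + 0.14/7.39 = 0.04195 + 0.01894 = 0.0609
R_eff = 1/U_eff = 16.42 ft²·°F·h/BTU

16.4 ft²·°F·h/BTU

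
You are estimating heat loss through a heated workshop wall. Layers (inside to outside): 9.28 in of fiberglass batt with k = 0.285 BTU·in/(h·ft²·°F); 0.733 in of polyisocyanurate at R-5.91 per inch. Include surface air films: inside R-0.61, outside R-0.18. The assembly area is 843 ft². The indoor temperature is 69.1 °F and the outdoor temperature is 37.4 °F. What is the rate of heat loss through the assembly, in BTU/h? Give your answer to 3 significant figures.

9.28/0.285 = 32.56
0.733 × 5.91 = 4.332
R_total = 0.61 + 32.56 + 4.332 + 0.18 = 37.68 ft²·°F·h/BTU
Q = A·ΔT/R = 843 × (69.1 − 37.4) / 37.68 = 709.1 BTU/h

709 BTU/h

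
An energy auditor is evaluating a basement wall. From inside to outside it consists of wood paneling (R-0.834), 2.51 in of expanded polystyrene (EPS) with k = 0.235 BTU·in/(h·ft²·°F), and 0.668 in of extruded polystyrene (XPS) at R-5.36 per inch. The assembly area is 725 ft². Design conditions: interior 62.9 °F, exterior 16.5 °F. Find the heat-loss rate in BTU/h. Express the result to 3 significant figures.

2230 BTU/h

2.51/0.235 = 10.68
0.668 × 5.36 = 3.58
R_total = 0.834 + 10.68 + 3.58 = 15.1 ft²·°F·h/BTU
Q = A·ΔT/R = 725 × (62.9 − 16.5) / 15.1 = 2229 BTU/h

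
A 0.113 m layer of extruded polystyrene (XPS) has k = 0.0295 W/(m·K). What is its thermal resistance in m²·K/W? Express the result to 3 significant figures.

R = L/k = 0.113/0.0295 = 3.831 m²·K/W

3.83 m²·K/W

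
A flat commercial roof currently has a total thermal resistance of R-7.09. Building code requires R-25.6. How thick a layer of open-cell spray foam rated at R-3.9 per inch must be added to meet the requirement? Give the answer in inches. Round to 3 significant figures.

4.75 in

ΔR = 25.6 − 7.09 = 18.51 ft²·°F·h/BTU
L = ΔR / (R/in) = 18.51/3.9 = 4.746 in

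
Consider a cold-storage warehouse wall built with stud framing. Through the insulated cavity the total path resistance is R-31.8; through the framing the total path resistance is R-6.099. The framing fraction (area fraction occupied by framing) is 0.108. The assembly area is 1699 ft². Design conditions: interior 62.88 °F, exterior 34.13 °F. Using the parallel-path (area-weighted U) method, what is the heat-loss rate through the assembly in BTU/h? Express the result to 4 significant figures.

2235 BTU/h

U_eff = 0.892/31.8 + 0.108/6.099 = 0.02805 + 0.017708 = 0.045758
R_eff = 1/U_eff = 21.854 ft²·°F·h/BTU
Q = 1699 × (62.88 − 34.13) / 21.854 = 2235.1 BTU/h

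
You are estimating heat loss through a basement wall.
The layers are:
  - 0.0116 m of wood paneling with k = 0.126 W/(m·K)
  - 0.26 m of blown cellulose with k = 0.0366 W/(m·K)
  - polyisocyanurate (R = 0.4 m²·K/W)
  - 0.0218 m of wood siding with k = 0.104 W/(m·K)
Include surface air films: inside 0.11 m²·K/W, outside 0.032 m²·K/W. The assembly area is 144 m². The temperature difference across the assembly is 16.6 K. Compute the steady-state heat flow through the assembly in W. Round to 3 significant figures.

0.0116/0.126 = 0.09206
0.26/0.0366 = 7.104
0.0218/0.104 = 0.2096
R_total = 0.11 + 0.09206 + 7.104 + 0.4 + 0.2096 + 0.032 = 7.948 m²·K/W
Q = A·ΔT/R = 144 × 16.6 / 7.948 = 300.8 W

301 W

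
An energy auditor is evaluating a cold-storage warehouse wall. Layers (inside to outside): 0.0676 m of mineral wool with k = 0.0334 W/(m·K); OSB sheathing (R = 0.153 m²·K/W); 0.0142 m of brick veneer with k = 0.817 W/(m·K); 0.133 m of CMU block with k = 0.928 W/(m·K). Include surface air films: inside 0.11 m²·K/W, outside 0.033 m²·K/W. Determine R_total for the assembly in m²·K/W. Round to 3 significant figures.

2.48 m²·K/W

0.0676/0.0334 = 2.024
0.0142/0.817 = 0.01738
0.133/0.928 = 0.1433
R_total = 0.11 + 2.024 + 0.153 + 0.01738 + 0.1433 + 0.033 = 2.481 m²·K/W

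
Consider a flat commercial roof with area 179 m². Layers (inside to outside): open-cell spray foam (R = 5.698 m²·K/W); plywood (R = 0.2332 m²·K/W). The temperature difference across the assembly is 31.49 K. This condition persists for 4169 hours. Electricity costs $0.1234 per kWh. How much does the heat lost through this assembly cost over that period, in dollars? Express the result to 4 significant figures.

R_total = 5.698 + 0.2332 = 5.9312 m²·K/W
Q = 179 × 31.49 / 5.9312 = 950.35 W
E = 950.35 W × 4169 h / 1000 = 3962 kWh
Cost = 3962 × 0.1234 = $488.91

488.9 dollars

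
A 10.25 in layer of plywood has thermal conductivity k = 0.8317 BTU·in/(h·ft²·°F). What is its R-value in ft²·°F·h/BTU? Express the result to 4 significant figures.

R = L/k = 10.25/0.8317 = 12.324 ft²·°F·h/BTU

12.32 ft²·°F·h/BTU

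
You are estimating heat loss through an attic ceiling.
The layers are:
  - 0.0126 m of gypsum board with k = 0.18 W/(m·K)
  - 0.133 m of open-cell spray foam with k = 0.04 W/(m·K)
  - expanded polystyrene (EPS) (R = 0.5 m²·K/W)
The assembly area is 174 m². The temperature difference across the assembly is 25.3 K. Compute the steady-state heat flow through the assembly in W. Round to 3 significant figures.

1130 W

0.0126/0.18 = 0.07
0.133/0.04 = 3.325
R_total = 0.07 + 3.325 + 0.5 = 3.895 m²·K/W
Q = A·ΔT/R = 174 × 25.3 / 3.895 = 1130 W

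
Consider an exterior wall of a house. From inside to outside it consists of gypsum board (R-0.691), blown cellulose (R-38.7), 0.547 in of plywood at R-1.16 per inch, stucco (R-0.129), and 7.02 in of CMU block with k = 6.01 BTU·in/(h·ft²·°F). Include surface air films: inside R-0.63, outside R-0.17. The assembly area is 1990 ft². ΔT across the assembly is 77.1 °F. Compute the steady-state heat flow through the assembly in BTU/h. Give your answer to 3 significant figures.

0.547 × 1.16 = 0.6345
7.02/6.01 = 1.168
R_total = 0.63 + 0.691 + 38.7 + 0.6345 + 0.129 + 1.168 + 0.17 = 42.12 ft²·°F·h/BTU
Q = A·ΔT/R = 1990 × 77.1 / 42.12 = 3642 BTU/h

3640 BTU/h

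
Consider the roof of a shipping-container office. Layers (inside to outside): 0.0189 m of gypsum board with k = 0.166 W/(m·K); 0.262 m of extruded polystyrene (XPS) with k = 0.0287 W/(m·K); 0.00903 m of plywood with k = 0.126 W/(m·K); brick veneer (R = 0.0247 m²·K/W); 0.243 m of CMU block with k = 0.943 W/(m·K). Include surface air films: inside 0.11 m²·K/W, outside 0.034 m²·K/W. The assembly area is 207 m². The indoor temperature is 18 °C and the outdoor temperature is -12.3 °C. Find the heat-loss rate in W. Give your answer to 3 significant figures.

644 W

0.0189/0.166 = 0.1139
0.262/0.0287 = 9.129
0.00903/0.126 = 0.07167
0.243/0.943 = 0.2577
R_total = 0.11 + 0.1139 + 9.129 + 0.07167 + 0.0247 + 0.2577 + 0.034 = 9.741 m²·K/W
Q = A·ΔT/R = 207 × (18 − (-12.3)) / 9.741 = 643.9 W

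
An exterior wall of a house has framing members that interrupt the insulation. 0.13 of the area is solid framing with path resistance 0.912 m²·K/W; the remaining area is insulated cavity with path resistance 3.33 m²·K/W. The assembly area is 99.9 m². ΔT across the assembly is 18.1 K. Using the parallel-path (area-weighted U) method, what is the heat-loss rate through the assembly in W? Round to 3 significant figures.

730 W

U_eff = 0.87/3.33 + 0.13/0.912 = 0.2613 + 0.1425 = 0.4038
R_eff = 1/U_eff = 2.476 m²·K/W
Q = 99.9 × 18.1 / 2.476 = 730.2 W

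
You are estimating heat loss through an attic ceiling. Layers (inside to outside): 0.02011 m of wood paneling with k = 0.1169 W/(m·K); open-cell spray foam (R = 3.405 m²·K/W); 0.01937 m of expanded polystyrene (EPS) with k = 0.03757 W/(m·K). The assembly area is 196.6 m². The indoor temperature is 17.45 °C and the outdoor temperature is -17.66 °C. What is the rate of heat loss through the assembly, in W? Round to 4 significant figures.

0.02011/0.1169 = 0.17203
0.01937/0.03757 = 0.51557
R_total = 0.17203 + 3.405 + 0.51557 = 4.0926 m²·K/W
Q = A·ΔT/R = 196.6 × (17.45 − (-17.66)) / 4.0926 = 1686.6 W

1687 W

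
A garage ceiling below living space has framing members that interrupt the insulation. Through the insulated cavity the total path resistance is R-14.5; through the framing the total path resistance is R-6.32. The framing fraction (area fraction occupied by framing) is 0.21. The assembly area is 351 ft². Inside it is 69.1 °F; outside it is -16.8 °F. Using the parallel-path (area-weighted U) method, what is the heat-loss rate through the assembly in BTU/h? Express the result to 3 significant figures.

U_eff = 0.79/14.5 + 0.21/6.32 = 0.05448 + 0.03323 = 0.08771
R_eff = 1/U_eff = 11.4 ft²·°F·h/BTU
Q = 351 × (69.1 − (-16.8)) / 11.4 = 2645 BTU/h

2640 BTU/h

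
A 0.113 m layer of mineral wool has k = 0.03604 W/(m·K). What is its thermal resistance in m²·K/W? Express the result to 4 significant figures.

3.135 m²·K/W

R = L/k = 0.113/0.03604 = 3.1354 m²·K/W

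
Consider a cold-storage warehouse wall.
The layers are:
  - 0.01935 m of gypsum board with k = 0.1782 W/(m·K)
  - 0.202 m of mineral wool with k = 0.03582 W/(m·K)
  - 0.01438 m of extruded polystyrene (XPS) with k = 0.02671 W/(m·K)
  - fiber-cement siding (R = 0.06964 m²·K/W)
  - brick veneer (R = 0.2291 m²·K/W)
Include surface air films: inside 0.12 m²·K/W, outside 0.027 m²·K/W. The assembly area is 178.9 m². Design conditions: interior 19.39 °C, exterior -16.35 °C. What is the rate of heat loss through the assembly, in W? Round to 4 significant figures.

0.01935/0.1782 = 0.10859
0.202/0.03582 = 5.6393
0.01438/0.02671 = 0.53838
R_total = 0.12 + 0.10859 + 5.6393 + 0.53838 + 0.06964 + 0.2291 + 0.027 = 6.732 m²·K/W
Q = A·ΔT/R = 178.9 × (19.39 − (-16.35)) / 6.732 = 949.77 W

949.8 W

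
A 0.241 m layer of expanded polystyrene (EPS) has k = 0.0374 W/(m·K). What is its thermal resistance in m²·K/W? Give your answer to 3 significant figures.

6.44 m²·K/W

R = L/k = 0.241/0.0374 = 6.444 m²·K/W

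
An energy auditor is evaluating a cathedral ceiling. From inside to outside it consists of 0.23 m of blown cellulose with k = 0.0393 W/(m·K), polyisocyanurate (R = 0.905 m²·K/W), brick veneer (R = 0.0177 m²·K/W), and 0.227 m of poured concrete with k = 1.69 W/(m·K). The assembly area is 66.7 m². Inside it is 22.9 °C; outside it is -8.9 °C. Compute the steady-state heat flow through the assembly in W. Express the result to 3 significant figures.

0.23/0.0393 = 5.852
0.227/1.69 = 0.1343
R_total = 5.852 + 0.905 + 0.0177 + 0.1343 = 6.909 m²·K/W
Q = A·ΔT/R = 66.7 × (22.9 − (-8.9)) / 6.909 = 307 W

307 W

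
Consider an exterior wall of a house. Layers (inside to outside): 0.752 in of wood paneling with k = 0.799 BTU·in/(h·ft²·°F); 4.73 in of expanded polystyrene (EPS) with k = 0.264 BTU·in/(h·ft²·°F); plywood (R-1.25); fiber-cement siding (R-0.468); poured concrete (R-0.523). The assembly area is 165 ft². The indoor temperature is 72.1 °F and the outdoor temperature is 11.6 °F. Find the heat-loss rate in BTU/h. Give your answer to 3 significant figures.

473 BTU/h

0.752/0.799 = 0.9412
4.73/0.264 = 17.92
R_total = 0.9412 + 17.92 + 1.25 + 0.468 + 0.523 = 21.1 ft²·°F·h/BTU
Q = A·ΔT/R = 165 × (72.1 − 11.6) / 21.1 = 473.1 BTU/h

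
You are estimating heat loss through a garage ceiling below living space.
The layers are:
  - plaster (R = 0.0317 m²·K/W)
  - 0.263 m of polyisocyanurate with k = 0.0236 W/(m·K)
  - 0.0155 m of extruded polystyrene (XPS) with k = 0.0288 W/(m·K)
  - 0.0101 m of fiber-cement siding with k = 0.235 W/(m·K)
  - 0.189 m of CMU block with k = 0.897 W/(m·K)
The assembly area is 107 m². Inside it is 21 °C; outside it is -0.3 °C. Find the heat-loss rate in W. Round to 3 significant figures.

0.263/0.0236 = 11.14
0.0155/0.0288 = 0.5382
0.0101/0.235 = 0.04298
0.189/0.897 = 0.2107
R_total = 0.0317 + 11.14 + 0.5382 + 0.04298 + 0.2107 = 11.97 m²·K/W
Q = A·ΔT/R = 107 × (21 − (-0.3)) / 11.97 = 190.4 W

190 W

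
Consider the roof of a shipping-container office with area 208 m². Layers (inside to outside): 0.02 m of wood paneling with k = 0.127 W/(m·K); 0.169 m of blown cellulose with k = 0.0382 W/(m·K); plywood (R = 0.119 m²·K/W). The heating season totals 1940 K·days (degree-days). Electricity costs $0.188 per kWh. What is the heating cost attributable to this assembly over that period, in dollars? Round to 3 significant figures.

387 dollars

0.02/0.127 = 0.1575
0.169/0.0382 = 4.424
R_total = 0.1575 + 4.424 + 0.119 = 4.701 m²·K/W
E = A × HDD × 24 / R / 1000 = 208 × 1940 × 24 / 4.701 / 1000 = 2060 kWh
Cost = 2060 × 0.188 = $387.3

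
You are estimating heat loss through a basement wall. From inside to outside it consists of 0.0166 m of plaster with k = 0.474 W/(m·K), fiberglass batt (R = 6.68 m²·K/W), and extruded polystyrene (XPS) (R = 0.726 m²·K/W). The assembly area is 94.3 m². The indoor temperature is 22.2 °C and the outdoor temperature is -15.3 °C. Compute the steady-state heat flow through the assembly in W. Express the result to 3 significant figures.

0.0166/0.474 = 0.03502
R_total = 0.03502 + 6.68 + 0.726 = 7.441 m²·K/W
Q = A·ΔT/R = 94.3 × (22.2 − (-15.3)) / 7.441 = 475.2 W

475 W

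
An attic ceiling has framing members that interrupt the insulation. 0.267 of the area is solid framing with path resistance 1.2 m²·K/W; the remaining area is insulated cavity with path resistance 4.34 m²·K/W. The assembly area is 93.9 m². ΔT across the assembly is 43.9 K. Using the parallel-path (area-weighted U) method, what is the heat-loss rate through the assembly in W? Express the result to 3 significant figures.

1610 W

U_eff = 0.733/4.34 + 0.267/1.2 = 0.1689 + 0.2225 = 0.3914
R_eff = 1/U_eff = 2.555 m²·K/W
Q = 93.9 × 43.9 / 2.555 = 1613 W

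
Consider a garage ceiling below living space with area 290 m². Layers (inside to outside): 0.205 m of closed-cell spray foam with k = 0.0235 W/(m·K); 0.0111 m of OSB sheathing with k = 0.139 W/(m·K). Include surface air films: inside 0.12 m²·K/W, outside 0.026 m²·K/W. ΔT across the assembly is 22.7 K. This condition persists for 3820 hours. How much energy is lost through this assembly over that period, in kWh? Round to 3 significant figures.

2810 kWh

0.205/0.0235 = 8.723
0.0111/0.139 = 0.07986
R_total = 0.12 + 8.723 + 0.07986 + 0.026 = 8.949 m²·K/W
Q = 290 × 22.7 / 8.949 = 735.6 W
E = 735.6 W × 3820 h / 1000 = 2810 kWh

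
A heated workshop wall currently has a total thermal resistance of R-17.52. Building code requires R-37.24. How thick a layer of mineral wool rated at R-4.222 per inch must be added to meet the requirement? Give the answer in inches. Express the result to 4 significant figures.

4.671 in

ΔR = 37.24 − 17.52 = 19.72 ft²·°F·h/BTU
L = ΔR / (R/in) = 19.72/4.222 = 4.6708 in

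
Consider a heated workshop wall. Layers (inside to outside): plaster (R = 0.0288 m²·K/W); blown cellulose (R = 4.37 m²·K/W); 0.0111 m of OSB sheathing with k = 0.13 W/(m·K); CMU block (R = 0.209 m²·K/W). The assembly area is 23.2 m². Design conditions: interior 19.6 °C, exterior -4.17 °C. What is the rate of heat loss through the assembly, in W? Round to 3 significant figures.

118 W

0.0111/0.13 = 0.08538
R_total = 0.0288 + 4.37 + 0.08538 + 0.209 = 4.693 m²·K/W
Q = A·ΔT/R = 23.2 × (19.6 − (-4.17)) / 4.693 = 117.5 W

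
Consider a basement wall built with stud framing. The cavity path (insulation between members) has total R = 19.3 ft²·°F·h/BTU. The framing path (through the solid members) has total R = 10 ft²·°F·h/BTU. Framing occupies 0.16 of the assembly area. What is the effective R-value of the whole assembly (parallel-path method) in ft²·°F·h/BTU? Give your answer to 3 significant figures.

U_eff = 0.84/19.3 + 0.16/10 = 0.04352 + 0.016 = 0.05952
R_eff = 1/U_eff = 16.8 ft²·°F·h/BTU

16.8 ft²·°F·h/BTU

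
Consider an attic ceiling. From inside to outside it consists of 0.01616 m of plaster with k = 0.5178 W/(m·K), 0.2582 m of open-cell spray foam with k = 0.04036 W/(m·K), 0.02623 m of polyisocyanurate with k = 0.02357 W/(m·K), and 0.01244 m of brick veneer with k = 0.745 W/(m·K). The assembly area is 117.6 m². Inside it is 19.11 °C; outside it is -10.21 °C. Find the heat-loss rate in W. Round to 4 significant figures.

0.01616/0.5178 = 0.031209
0.2582/0.04036 = 6.3974
0.02623/0.02357 = 1.1129
0.01244/0.745 = 0.016698
R_total = 0.031209 + 6.3974 + 1.1129 + 0.016698 = 7.5582 m²·K/W
Q = A·ΔT/R = 117.6 × (19.11 − (-10.21)) / 7.5582 = 456.2 W

456.2 W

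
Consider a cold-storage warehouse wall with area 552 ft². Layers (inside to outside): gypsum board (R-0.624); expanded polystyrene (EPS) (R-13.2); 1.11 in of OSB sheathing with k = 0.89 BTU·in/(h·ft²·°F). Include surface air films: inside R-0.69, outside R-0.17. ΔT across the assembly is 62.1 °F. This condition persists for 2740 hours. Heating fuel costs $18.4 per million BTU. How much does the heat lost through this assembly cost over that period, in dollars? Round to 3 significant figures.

1.11/0.89 = 1.247
R_total = 0.69 + 0.624 + 13.2 + 1.247 + 0.17 = 15.93 ft²·°F·h/BTU
Q = 552 × 62.1 / 15.93 = 2152 BTU/h
E = 2152 × 2740 = 5896000 BTU
Cost = 5896000/10⁶ × 18.4 = $108.5

108 dollars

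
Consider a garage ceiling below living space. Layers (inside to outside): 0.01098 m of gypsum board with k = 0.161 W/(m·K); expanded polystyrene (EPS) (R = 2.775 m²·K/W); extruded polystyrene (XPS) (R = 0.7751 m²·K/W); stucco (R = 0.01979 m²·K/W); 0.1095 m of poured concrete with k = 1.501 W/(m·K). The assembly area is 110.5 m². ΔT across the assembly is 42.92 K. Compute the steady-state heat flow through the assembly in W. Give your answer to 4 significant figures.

1278 W

0.01098/0.161 = 0.068199
0.1095/1.501 = 0.072951
R_total = 0.068199 + 2.775 + 0.7751 + 0.01979 + 0.072951 = 3.711 m²·K/W
Q = A·ΔT/R = 110.5 × 42.92 / 3.711 = 1278 W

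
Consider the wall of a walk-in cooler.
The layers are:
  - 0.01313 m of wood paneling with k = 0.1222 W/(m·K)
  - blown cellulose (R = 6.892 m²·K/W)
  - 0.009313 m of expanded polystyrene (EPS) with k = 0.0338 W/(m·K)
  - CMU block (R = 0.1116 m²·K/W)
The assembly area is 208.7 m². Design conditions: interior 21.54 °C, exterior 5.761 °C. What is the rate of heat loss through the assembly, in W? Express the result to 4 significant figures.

0.01313/0.1222 = 0.10745
0.009313/0.0338 = 0.27553
R_total = 0.10745 + 6.892 + 0.27553 + 0.1116 = 7.3866 m²·K/W
Q = A·ΔT/R = 208.7 × (21.54 − 5.761) / 7.3866 = 445.82 W

445.8 W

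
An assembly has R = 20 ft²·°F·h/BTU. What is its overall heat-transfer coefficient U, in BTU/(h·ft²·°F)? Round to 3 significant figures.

U = 1/R = 1/20 = 0.05

0.0500 BTU/(h·ft²·°F)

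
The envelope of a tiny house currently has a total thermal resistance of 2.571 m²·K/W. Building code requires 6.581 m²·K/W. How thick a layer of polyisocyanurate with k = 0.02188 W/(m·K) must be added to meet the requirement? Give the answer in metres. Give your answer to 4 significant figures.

ΔR = 6.581 − 2.571 = 4.01 m²·K/W
L = ΔR × k = 4.01 × 0.02188 = 0.087739 m

0.08774 m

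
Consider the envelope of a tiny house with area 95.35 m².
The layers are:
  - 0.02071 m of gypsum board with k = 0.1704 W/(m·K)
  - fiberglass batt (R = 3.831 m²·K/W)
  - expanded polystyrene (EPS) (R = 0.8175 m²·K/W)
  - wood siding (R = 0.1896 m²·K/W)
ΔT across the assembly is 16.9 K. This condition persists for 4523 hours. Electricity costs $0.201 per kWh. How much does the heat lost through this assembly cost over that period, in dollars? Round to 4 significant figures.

0.02071/0.1704 = 0.12154
R_total = 0.12154 + 3.831 + 0.8175 + 0.1896 = 4.9596 m²·K/W
Q = 95.35 × 16.9 / 4.9596 = 324.91 W
E = 324.91 W × 4523 h / 1000 = 1469.5 kWh
Cost = 1469.5 × 0.201 = $295.38

295.4 dollars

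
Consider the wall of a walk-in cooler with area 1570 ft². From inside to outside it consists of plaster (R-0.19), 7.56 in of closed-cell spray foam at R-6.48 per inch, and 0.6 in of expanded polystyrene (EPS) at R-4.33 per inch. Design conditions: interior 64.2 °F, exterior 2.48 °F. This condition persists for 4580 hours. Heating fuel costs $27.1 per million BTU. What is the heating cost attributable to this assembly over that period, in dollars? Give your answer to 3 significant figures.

232 dollars

7.56 × 6.48 = 48.99
0.6 × 4.33 = 2.598
R_total = 0.19 + 48.99 + 2.598 = 51.78 ft²·°F·h/BTU
Q = 1570 × (64.2 − 2.48) / 51.78 = 1872 BTU/h
E = 1872 × 4580 = 8571000 BTU
Cost = 8571000/10⁶ × 27.1 = $232.3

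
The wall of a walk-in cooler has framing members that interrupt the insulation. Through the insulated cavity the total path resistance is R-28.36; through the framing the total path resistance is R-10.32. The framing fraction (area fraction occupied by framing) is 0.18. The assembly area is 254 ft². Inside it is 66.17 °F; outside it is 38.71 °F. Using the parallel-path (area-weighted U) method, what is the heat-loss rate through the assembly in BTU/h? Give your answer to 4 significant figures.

U_eff = 0.82/28.36 + 0.18/10.32 = 0.028914 + 0.017442 = 0.046356
R_eff = 1/U_eff = 21.572 ft²·°F·h/BTU
Q = 254 × (66.17 − 38.71) / 21.572 = 323.32 BTU/h

323.3 BTU/h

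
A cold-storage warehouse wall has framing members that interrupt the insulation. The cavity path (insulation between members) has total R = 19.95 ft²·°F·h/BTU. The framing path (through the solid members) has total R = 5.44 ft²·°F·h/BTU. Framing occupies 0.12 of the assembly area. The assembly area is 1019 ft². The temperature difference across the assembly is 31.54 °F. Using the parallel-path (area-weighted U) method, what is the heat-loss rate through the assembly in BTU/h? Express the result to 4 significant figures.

2127 BTU/h

U_eff = 0.88/19.95 + 0.12/5.44 = 0.04411 + 0.022059 = 0.066169
R_eff = 1/U_eff = 15.113 ft²·°F·h/BTU
Q = 1019 × 31.54 / 15.113 = 2126.6 BTU/h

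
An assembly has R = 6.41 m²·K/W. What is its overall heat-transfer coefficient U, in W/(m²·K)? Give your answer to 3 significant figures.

0.156 W/(m²·K)

U = 1/R = 1/6.41 = 0.156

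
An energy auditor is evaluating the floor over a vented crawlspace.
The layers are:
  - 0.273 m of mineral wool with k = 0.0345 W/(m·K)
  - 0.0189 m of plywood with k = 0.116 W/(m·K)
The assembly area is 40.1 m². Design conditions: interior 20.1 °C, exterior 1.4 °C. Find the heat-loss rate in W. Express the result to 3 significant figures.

0.273/0.0345 = 7.913
0.0189/0.116 = 0.1629
R_total = 7.913 + 0.1629 = 8.076 m²·K/W
Q = A·ΔT/R = 40.1 × (20.1 − 1.4) / 8.076 = 92.85 W

92.9 W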